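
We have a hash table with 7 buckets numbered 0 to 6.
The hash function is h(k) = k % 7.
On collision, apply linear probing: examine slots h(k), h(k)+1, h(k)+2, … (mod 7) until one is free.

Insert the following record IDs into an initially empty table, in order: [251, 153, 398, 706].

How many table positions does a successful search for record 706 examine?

4

Insert 251: h=6, slot 6 empty => index 6.
Insert 153: h=6, slot 6 occupied => index 0.
Insert 398: h=6, slots 6,0 occupied => index 1.
Insert 706: h=6, slots 6,0,1 occupied => index 2.
Table: [153, 398, 706, -, -, -, 251]
Lookup 706: h=6, probe 6,0,1,2 → found at 2.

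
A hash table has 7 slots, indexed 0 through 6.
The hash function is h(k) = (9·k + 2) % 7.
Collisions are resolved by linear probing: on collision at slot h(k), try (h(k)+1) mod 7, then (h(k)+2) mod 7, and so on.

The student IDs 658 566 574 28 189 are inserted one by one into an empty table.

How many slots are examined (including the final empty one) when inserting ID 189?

658 hashes to 2; slot 2 is free → place at 2.
566 hashes to 0; slot 0 is free → place at 0.
574 hashes to 2; 2 taken → place at 3.
28 hashes to 2; 2,3 taken → place at 4.
189 hashes to 2; 2,3,4 taken → place at 5.
Table: [566, ., 658, 574, 28, 189, .]

4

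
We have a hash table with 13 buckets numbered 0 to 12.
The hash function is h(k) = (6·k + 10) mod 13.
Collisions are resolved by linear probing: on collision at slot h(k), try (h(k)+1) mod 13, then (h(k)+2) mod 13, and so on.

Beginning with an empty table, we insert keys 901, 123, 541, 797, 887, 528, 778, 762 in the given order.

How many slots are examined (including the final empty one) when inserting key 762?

7

901 hashes to 8; slot 8 is free => place at 8.
123 hashes to 7; slot 7 is free => place at 7.
541 hashes to 6; slot 6 is free => place at 6.
797 hashes to 8; 8 taken => place at 9.
887 hashes to 2; slot 2 is free => place at 2.
528 hashes to 6; 6,7,8,9 taken => place at 10.
778 hashes to 11; slot 11 is free => place at 11.
762 hashes to 6; 6,7,8,9,10,11 taken => place at 12.
Table: [∅, ∅, 887, ∅, ∅, ∅, 541, 123, 901, 797, 528, 778, 762]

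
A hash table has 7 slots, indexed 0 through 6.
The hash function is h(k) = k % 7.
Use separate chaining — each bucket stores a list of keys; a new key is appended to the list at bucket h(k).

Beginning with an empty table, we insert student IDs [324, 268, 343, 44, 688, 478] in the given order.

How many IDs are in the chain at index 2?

324 → bucket 2
268 → bucket 2 (collision)
343 → bucket 0
44 → bucket 2 (collision)
688 → bucket 2 (collision)
478 → bucket 2 (collision)
Final buckets:
0: 343
1: _
2: 324 -> 268 -> 44 -> 688 -> 478
3: _
4: _
5: _
6: _

5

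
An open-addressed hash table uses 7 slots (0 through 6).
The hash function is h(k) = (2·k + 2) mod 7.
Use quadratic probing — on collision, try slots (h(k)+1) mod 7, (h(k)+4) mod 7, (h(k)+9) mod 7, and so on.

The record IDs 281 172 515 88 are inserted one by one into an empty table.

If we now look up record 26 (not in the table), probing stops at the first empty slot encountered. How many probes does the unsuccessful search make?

281: h=4 → slot 4
172: h=3 → slot 3
515: h=3, probe 3,4,0 → slot 0
88: h=3, probe 3,4,0,5 → slot 5
Table: [515, ∅, ∅, 172, 281, 88, ∅]
Lookup 26: h=5, probe 5,6 → slot 6 empty, not found.

2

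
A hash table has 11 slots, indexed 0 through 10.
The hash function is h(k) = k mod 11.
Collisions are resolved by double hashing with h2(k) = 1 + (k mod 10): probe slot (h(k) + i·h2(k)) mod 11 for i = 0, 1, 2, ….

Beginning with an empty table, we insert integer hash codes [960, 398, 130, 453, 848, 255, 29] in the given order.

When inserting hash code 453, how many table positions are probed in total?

2

960 hashes to 3; slot 3 is free → place at 3.
398 hashes to 2; slot 2 is free → place at 2.
130 hashes to 9; slot 9 is free → place at 9.
453 hashes to 2, h2=4; 2 taken → place at 6.
848 hashes to 1; slot 1 is free → place at 1.
255 hashes to 2, h2=6; 2 taken → place at 8.
29 hashes to 7; slot 7 is free → place at 7.
Table: [_, 848, 398, 960, _, _, 453, 29, 255, 130, _]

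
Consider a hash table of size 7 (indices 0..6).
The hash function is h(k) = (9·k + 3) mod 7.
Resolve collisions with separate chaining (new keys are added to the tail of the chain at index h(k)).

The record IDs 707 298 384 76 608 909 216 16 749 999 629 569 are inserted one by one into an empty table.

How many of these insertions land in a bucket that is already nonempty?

Insert 707: h=3, bucket 3 empty -> new chain.
Insert 298: h=4, bucket 4 empty -> new chain.
Insert 384: h=1, bucket 1 empty -> new chain.
Insert 76: h=1, bucket 1 nonempty -> append to chain.
Insert 608: h=1, bucket 1 nonempty -> append to chain.
Insert 909: h=1, bucket 1 nonempty -> append to chain.
Insert 216: h=1, bucket 1 nonempty -> append to chain.
Insert 16: h=0, bucket 0 empty -> new chain.
Insert 749: h=3, bucket 3 nonempty -> append to chain.
Insert 999: h=6, bucket 6 empty -> new chain.
Insert 629: h=1, bucket 1 nonempty -> append to chain.
Insert 569: h=0, bucket 0 nonempty -> append to chain.
Final buckets:
0: 16 -> 569
1: 384 -> 76 -> 608 -> 909 -> 216 -> 629
2: —
3: 707 -> 749
4: 298
5: —
6: 999

7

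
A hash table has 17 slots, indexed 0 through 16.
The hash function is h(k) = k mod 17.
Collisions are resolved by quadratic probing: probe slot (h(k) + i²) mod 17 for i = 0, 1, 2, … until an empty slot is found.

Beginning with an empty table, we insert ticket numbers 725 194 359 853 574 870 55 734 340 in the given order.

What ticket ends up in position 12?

734

725: h=11 -> slot 11
194: h=7 -> slot 7
359: h=2 -> slot 2
853: h=3 -> slot 3
574: h=13 -> slot 13
870: h=3, probe 3,4 -> slot 4
55: h=4, probe 4,5 -> slot 5
734: h=3, probe 3,4,7,12 -> slot 12
340: h=0 -> slot 0
Table: [340, _, 359, 853, 870, 55, _, 194, _, _, _, 725, 734, 574, _, _, _]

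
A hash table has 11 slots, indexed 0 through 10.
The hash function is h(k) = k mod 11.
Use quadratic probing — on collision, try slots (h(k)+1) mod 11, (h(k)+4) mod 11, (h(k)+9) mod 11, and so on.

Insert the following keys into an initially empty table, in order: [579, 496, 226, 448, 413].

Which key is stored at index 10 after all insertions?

Insert 579: h=7, slot 7 empty → index 7.
Insert 496: h=1, slot 1 empty → index 1.
Insert 226: h=6, slot 6 empty → index 6.
Insert 448: h=8, slot 8 empty → index 8.
Insert 413: h=6, slots 6,7 occupied → index 10.
Table: [_, 496, _, _, _, _, 226, 579, 448, _, 413]

413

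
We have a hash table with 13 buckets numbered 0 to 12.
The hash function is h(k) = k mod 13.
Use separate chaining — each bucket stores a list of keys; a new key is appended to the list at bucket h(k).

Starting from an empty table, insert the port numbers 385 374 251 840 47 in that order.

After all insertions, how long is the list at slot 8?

3

Insert 385: h=8, bucket 8 empty → new chain.
Insert 374: h=10, bucket 10 empty → new chain.
Insert 251: h=4, bucket 4 empty → new chain.
Insert 840: h=8, bucket 8 nonempty → append to chain.
Insert 47: h=8, bucket 8 nonempty → append to chain.
Final buckets:
0: ∅
1: ∅
2: ∅
3: ∅
4: 251
5: ∅
6: ∅
7: ∅
8: 385 -> 840 -> 47
9: ∅
10: 374
11: ∅
12: ∅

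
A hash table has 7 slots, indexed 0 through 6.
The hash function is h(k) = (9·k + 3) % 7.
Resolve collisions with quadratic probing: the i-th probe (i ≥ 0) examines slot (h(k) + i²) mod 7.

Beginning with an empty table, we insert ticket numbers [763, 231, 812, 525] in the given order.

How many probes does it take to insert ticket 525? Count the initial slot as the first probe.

763: h=3 -> slot 3
231: h=3, probe 3,4 -> slot 4
812: h=3, probe 3,4,0 -> slot 0
525: h=3, probe 3,4,0,5 -> slot 5
Table: [812, ∅, ∅, 763, 231, 525, ∅]

4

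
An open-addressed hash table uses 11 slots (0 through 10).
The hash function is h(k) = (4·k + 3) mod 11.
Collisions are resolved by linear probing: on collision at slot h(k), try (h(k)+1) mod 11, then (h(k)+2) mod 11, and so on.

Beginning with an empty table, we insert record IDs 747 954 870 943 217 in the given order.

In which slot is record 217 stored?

4

747 hashes to 10; slot 10 is free -> place at 10.
954 hashes to 2; slot 2 is free -> place at 2.
870 hashes to 7; slot 7 is free -> place at 7.
943 hashes to 2; 2 taken -> place at 3.
217 hashes to 2; 2,3 taken -> place at 4.
Table: [-, -, 954, 943, 217, -, -, 870, -, -, 747]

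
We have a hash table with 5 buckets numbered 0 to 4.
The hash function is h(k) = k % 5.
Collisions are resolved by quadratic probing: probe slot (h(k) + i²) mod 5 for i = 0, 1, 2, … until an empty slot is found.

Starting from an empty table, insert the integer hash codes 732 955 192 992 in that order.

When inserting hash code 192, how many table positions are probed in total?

732: h=2 => slot 2
955: h=0 => slot 0
192: h=2, probe 2,3 => slot 3
992: h=2, probe 2,3,1 => slot 1
Table: [955, 992, 732, 192, _]

2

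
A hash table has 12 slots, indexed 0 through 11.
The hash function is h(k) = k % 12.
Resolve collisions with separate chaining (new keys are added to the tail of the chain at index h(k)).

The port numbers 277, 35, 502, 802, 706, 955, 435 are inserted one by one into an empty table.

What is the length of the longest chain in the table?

277 -> bucket 1
35 -> bucket 11
502 -> bucket 10
802 -> bucket 10 (collision)
706 -> bucket 10 (collision)
955 -> bucket 7
435 -> bucket 3
Final buckets:
0: _
1: 277
2: _
3: 435
4: _
5: _
6: _
7: 955
8: _
9: _
10: 502 -> 802 -> 706
11: 35

3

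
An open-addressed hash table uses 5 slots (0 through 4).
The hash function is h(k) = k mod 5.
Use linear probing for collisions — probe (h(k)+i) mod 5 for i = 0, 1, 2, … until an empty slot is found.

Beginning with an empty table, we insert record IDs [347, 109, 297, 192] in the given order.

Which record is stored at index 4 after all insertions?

347: h=2 → slot 2
109: h=4 → slot 4
297: h=2, probe 2,3 → slot 3
192: h=2, probe 2,3,4,0 → slot 0
Table: [192, ., 347, 297, 109]

109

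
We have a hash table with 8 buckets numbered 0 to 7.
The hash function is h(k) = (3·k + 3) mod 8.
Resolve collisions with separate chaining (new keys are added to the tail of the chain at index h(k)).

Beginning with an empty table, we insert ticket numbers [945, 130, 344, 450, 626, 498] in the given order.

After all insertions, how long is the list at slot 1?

4

Insert 945: h=6, bucket 6 empty → new chain.
Insert 130: h=1, bucket 1 empty → new chain.
Insert 344: h=3, bucket 3 empty → new chain.
Insert 450: h=1, bucket 1 nonempty → append to chain.
Insert 626: h=1, bucket 1 nonempty → append to chain.
Insert 498: h=1, bucket 1 nonempty → append to chain.
Final buckets:
0: _
1: 130 -> 450 -> 626 -> 498
2: _
3: 344
4: _
5: _
6: 945
7: _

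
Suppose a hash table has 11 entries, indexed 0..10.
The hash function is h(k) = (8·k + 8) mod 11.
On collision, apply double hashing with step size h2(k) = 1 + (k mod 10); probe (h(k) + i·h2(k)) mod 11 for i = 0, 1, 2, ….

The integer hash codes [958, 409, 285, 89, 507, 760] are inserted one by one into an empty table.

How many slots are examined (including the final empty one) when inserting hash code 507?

3

958: h=5 → slot 5
409: h=2 → slot 2
285: h=0 → slot 0
89: h=5, h2=10, probe 5,4 → slot 4
507: h=5, h2=8, probe 5,2,10 → slot 10
760: h=5, h2=1, probe 5,6 → slot 6
Table: [285, _, 409, _, 89, 958, 760, _, _, _, 507]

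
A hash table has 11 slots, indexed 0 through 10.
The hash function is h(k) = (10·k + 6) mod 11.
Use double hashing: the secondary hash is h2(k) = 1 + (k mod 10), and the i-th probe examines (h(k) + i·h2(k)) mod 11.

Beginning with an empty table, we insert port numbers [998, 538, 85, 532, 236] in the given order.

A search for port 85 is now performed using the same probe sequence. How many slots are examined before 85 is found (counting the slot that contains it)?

Insert 998: h=9, slot 9 empty => index 9.
Insert 538: h=7, slot 7 empty => index 7.
Insert 85: h=9, h2=6, slot 9 occupied => index 4.
Insert 532: h=2, slot 2 empty => index 2.
Insert 236: h=1, slot 1 empty => index 1.
Table: [., 236, 532, ., 85, ., ., 538, ., 998, .]
Lookup 85: h=9, h2=6, probe 9,4 → found at 4.

2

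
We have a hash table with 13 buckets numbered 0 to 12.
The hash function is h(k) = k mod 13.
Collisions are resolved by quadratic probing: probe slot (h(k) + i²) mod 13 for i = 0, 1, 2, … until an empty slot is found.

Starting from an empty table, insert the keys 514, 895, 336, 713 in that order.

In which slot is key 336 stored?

12

514: h=7 → slot 7
895: h=11 → slot 11
336: h=11, probe 11,12 → slot 12
713: h=11, probe 11,12,2 → slot 2
Table: [., ., 713, ., ., ., ., 514, ., ., ., 895, 336]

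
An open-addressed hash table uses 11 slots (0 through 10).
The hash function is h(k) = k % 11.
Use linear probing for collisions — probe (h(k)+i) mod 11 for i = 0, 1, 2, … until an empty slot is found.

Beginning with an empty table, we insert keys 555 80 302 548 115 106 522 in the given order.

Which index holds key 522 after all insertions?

555 hashes to 5; slot 5 is free → place at 5.
80 hashes to 3; slot 3 is free → place at 3.
302 hashes to 5; 5 taken → place at 6.
548 hashes to 9; slot 9 is free → place at 9.
115 hashes to 5; 5,6 taken → place at 7.
106 hashes to 7; 7 taken → place at 8.
522 hashes to 5; 5,6,7,8,9 taken → place at 10.
Table: [., ., ., 80, ., 555, 302, 115, 106, 548, 522]

10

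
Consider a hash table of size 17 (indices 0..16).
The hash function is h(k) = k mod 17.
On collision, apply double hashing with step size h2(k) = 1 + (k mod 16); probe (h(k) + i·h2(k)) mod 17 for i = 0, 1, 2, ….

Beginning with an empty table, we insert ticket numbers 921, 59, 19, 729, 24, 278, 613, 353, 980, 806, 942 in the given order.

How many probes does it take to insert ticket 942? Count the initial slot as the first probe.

2

921 hashes to 3; slot 3 is free -> place at 3.
59 hashes to 8; slot 8 is free -> place at 8.
19 hashes to 2; slot 2 is free -> place at 2.
729 hashes to 15; slot 15 is free -> place at 15.
24 hashes to 7; slot 7 is free -> place at 7.
278 hashes to 6; slot 6 is free -> place at 6.
613 hashes to 1; slot 1 is free -> place at 1.
353 hashes to 13; slot 13 is free -> place at 13.
980 hashes to 11; slot 11 is free -> place at 11.
806 hashes to 7, h2=7; 7 taken -> place at 14.
942 hashes to 7, h2=15; 7 taken -> place at 5.
Table: [_, 613, 19, 921, _, 942, 278, 24, 59, _, _, 980, _, 353, 806, 729, _]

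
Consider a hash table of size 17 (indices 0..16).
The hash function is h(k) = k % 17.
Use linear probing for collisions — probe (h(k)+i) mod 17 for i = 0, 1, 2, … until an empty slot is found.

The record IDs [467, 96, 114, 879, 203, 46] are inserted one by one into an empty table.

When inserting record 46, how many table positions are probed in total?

467 hashes to 8; slot 8 is free => place at 8.
96 hashes to 11; slot 11 is free => place at 11.
114 hashes to 12; slot 12 is free => place at 12.
879 hashes to 12; 12 taken => place at 13.
203 hashes to 16; slot 16 is free => place at 16.
46 hashes to 12; 12,13 taken => place at 14.
Table: [., ., ., ., ., ., ., ., 467, ., ., 96, 114, 879, 46, ., 203]

3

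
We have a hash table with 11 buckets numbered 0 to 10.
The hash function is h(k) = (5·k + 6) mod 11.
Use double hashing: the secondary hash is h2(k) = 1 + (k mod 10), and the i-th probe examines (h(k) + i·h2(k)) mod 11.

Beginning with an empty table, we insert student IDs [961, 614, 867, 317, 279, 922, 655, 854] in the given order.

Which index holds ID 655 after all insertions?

Insert 961: h=4, slot 4 empty → index 4.
Insert 614: h=7, slot 7 empty → index 7.
Insert 867: h=7, h2=8, slots 7,4 occupied → index 1.
Insert 317: h=7, h2=8, slots 7,4,1 occupied → index 9.
Insert 279: h=4, h2=10, slot 4 occupied → index 3.
Insert 922: h=7, h2=3, slot 7 occupied → index 10.
Insert 655: h=3, h2=6, slots 3,9,4,10 occupied → index 5.
Insert 854: h=8, slot 8 empty → index 8.
Table: [_, 867, _, 279, 961, 655, _, 614, 854, 317, 922]

5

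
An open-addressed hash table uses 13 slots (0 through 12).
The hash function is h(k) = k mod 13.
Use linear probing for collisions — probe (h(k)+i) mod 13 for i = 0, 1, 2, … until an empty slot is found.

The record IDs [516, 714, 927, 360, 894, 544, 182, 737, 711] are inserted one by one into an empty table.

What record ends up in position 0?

516 hashes to 9; slot 9 is free -> place at 9.
714 hashes to 12; slot 12 is free -> place at 12.
927 hashes to 4; slot 4 is free -> place at 4.
360 hashes to 9; 9 taken -> place at 10.
894 hashes to 10; 10 taken -> place at 11.
544 hashes to 11; 11,12 taken -> place at 0.
182 hashes to 0; 0 taken -> place at 1.
737 hashes to 9; 9,10,11,12,0,1 taken -> place at 2.
711 hashes to 9; 9,10,11,12,0,1,2 taken -> place at 3.
Table: [544, 182, 737, 711, 927, ∅, ∅, ∅, ∅, 516, 360, 894, 714]

544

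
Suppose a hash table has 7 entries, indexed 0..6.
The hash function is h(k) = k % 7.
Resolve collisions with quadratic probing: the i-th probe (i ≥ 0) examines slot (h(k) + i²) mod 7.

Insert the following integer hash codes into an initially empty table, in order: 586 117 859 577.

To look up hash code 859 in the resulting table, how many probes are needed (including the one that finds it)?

3

Insert 586: h=5, slot 5 empty -> index 5.
Insert 117: h=5, slot 5 occupied -> index 6.
Insert 859: h=5, slots 5,6 occupied -> index 2.
Insert 577: h=3, slot 3 empty -> index 3.
Table: [∅, ∅, 859, 577, ∅, 586, 117]
Lookup 859: h=5, probe 5,6,2 → found at 2.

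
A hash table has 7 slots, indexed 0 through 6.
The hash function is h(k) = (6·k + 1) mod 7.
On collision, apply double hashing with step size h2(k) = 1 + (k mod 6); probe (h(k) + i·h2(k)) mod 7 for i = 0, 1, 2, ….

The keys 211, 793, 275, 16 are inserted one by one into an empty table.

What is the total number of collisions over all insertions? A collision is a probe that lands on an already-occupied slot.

2

211: h=0 → slot 0
793: h=6 → slot 6
275: h=6, h2=6, probe 6,5 → slot 5
16: h=6, h2=5, probe 6,4 → slot 4
Table: [211, -, -, -, 16, 275, 793]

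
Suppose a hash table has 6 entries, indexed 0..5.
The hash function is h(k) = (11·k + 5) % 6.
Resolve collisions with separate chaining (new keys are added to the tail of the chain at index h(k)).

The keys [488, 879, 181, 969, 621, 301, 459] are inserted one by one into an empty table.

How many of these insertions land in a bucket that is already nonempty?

4

Insert 488: h=3, bucket 3 empty -> new chain.
Insert 879: h=2, bucket 2 empty -> new chain.
Insert 181: h=4, bucket 4 empty -> new chain.
Insert 969: h=2, bucket 2 nonempty -> append to chain.
Insert 621: h=2, bucket 2 nonempty -> append to chain.
Insert 301: h=4, bucket 4 nonempty -> append to chain.
Insert 459: h=2, bucket 2 nonempty -> append to chain.
Final buckets:
0: ∅
1: ∅
2: 879 -> 969 -> 621 -> 459
3: 488
4: 181 -> 301
5: ∅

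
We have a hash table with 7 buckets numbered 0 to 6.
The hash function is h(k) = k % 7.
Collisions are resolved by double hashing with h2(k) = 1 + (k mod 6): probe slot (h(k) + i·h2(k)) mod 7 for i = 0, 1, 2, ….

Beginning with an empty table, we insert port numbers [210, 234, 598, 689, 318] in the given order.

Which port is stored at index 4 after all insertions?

318

210: h=0 -> slot 0
234: h=3 -> slot 3
598: h=3, h2=5, probe 3,1 -> slot 1
689: h=3, h2=6, probe 3,2 -> slot 2
318: h=3, h2=1, probe 3,4 -> slot 4
Table: [210, 598, 689, 234, 318, -, -]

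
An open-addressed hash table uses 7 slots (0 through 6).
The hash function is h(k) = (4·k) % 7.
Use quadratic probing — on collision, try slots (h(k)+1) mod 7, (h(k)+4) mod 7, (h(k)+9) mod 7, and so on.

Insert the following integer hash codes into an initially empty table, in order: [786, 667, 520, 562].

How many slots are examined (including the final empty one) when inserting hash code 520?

3

Insert 786: h=1, slot 1 empty -> index 1.
Insert 667: h=1, slot 1 occupied -> index 2.
Insert 520: h=1, slots 1,2 occupied -> index 5.
Insert 562: h=1, slots 1,2,5 occupied -> index 3.
Table: [-, 786, 667, 562, -, 520, -]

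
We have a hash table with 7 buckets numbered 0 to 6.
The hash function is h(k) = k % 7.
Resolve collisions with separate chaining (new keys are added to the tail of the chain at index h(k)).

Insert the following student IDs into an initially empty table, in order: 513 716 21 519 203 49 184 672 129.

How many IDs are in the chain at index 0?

4

Insert 513: h=2, bucket 2 empty -> new chain.
Insert 716: h=2, bucket 2 nonempty -> append to chain.
Insert 21: h=0, bucket 0 empty -> new chain.
Insert 519: h=1, bucket 1 empty -> new chain.
Insert 203: h=0, bucket 0 nonempty -> append to chain.
Insert 49: h=0, bucket 0 nonempty -> append to chain.
Insert 184: h=2, bucket 2 nonempty -> append to chain.
Insert 672: h=0, bucket 0 nonempty -> append to chain.
Insert 129: h=3, bucket 3 empty -> new chain.
Final buckets:
0: 21 -> 203 -> 49 -> 672
1: 519
2: 513 -> 716 -> 184
3: 129
4: ∅
5: ∅
6: ∅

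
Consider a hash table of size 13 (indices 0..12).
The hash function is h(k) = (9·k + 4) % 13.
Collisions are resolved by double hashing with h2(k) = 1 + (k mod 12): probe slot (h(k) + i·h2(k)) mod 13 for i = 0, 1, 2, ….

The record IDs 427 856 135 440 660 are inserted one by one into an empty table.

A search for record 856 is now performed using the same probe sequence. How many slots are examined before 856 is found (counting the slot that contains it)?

427 hashes to 12; slot 12 is free -> place at 12.
856 hashes to 12, h2=5; 12 taken -> place at 4.
135 hashes to 10; slot 10 is free -> place at 10.
440 hashes to 12, h2=9; 12 taken -> place at 8.
660 hashes to 3; slot 3 is free -> place at 3.
Table: [., ., ., 660, 856, ., ., ., 440, ., 135, ., 427]
Lookup 856: h=12, h2=5, probe 12,4 → found at 4.

2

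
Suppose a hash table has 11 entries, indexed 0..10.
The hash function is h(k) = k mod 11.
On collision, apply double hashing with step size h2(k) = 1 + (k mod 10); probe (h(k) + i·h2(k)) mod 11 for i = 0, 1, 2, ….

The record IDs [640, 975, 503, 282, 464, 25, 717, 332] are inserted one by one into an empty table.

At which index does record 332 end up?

5

640: h=2 -> slot 2
975: h=7 -> slot 7
503: h=8 -> slot 8
282: h=7, h2=3, probe 7,10 -> slot 10
464: h=2, h2=5, probe 2,7,1 -> slot 1
25: h=3 -> slot 3
717: h=2, h2=8, probe 2,10,7,4 -> slot 4
332: h=2, h2=3, probe 2,5 -> slot 5
Table: [∅, 464, 640, 25, 717, 332, ∅, 975, 503, ∅, 282]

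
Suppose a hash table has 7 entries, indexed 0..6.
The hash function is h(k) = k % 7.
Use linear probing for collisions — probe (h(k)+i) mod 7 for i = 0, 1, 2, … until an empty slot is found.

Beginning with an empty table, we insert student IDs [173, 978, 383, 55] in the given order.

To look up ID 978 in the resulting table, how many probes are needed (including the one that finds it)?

173: h=5 -> slot 5
978: h=5, probe 5,6 -> slot 6
383: h=5, probe 5,6,0 -> slot 0
55: h=6, probe 6,0,1 -> slot 1
Table: [383, 55, ∅, ∅, ∅, 173, 978]
Lookup 978: h=5, probe 5,6 → found at 6.

2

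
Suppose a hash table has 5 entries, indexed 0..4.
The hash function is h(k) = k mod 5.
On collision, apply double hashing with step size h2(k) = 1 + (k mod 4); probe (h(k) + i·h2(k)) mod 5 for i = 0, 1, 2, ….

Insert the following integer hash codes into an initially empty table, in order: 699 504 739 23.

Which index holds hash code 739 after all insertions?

3

699: h=4 -> slot 4
504: h=4, h2=1, probe 4,0 -> slot 0
739: h=4, h2=4, probe 4,3 -> slot 3
23: h=3, h2=4, probe 3,2 -> slot 2
Table: [504, —, 23, 739, 699]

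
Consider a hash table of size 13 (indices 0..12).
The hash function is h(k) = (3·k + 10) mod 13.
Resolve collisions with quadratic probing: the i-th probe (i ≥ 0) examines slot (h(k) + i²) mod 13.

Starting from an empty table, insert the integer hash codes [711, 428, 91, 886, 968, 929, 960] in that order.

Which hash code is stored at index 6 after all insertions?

711 hashes to 11; slot 11 is free => place at 11.
428 hashes to 7; slot 7 is free => place at 7.
91 hashes to 10; slot 10 is free => place at 10.
886 hashes to 3; slot 3 is free => place at 3.
968 hashes to 2; slot 2 is free => place at 2.
929 hashes to 2; 2,3 taken => place at 6.
960 hashes to 4; slot 4 is free => place at 4.
Table: [—, —, 968, 886, 960, —, 929, 428, —, —, 91, 711, —]

929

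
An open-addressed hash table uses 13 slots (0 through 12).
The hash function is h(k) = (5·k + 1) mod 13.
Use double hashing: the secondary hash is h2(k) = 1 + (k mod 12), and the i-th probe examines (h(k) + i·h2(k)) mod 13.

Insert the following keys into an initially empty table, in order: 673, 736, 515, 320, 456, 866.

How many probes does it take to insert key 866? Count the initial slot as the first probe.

673 hashes to 12; slot 12 is free → place at 12.
736 hashes to 2; slot 2 is free → place at 2.
515 hashes to 2, h2=12; 2 taken → place at 1.
320 hashes to 2, h2=9; 2 taken → place at 11.
456 hashes to 6; slot 6 is free → place at 6.
866 hashes to 2, h2=3; 2 taken → place at 5.
Table: [_, 515, 736, _, _, 866, 456, _, _, _, _, 320, 673]

2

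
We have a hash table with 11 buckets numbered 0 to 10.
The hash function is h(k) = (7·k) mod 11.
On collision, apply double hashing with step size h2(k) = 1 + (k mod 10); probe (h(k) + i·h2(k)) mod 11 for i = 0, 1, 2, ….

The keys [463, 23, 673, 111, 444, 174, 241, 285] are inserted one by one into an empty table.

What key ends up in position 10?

285

Insert 463: h=7, slot 7 empty -> index 7.
Insert 23: h=7, h2=4, slot 7 occupied -> index 0.
Insert 673: h=3, slot 3 empty -> index 3.
Insert 111: h=7, h2=2, slot 7 occupied -> index 9.
Insert 444: h=6, slot 6 empty -> index 6.
Insert 174: h=8, slot 8 empty -> index 8.
Insert 241: h=4, slot 4 empty -> index 4.
Insert 285: h=4, h2=6, slot 4 occupied -> index 10.
Table: [23, ∅, ∅, 673, 241, ∅, 444, 463, 174, 111, 285]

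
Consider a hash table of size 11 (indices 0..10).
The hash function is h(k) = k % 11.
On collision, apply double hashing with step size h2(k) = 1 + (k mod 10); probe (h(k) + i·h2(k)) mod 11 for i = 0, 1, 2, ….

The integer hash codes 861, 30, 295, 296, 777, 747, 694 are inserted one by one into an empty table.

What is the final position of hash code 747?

4

Insert 861: h=3, slot 3 empty -> index 3.
Insert 30: h=8, slot 8 empty -> index 8.
Insert 295: h=9, slot 9 empty -> index 9.
Insert 296: h=10, slot 10 empty -> index 10.
Insert 777: h=7, slot 7 empty -> index 7.
Insert 747: h=10, h2=8, slots 10,7 occupied -> index 4.
Insert 694: h=1, slot 1 empty -> index 1.
Table: [∅, 694, ∅, 861, 747, ∅, ∅, 777, 30, 295, 296]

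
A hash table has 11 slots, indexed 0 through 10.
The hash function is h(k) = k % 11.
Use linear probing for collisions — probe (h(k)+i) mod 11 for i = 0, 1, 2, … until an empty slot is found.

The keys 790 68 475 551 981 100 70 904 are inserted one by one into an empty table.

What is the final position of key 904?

7

790 hashes to 9; slot 9 is free → place at 9.
68 hashes to 2; slot 2 is free → place at 2.
475 hashes to 2; 2 taken → place at 3.
551 hashes to 1; slot 1 is free → place at 1.
981 hashes to 2; 2,3 taken → place at 4.
100 hashes to 1; 1,2,3,4 taken → place at 5.
70 hashes to 4; 4,5 taken → place at 6.
904 hashes to 2; 2,3,4,5,6 taken → place at 7.
Table: [∅, 551, 68, 475, 981, 100, 70, 904, ∅, 790, ∅]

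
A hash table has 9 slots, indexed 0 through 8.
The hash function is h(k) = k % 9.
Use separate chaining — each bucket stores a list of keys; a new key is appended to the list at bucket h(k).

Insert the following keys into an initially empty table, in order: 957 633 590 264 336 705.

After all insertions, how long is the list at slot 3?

957 → bucket 3
633 → bucket 3 (collision)
590 → bucket 5
264 → bucket 3 (collision)
336 → bucket 3 (collision)
705 → bucket 3 (collision)
Final buckets:
0: —
1: —
2: —
3: 957 -> 633 -> 264 -> 336 -> 705
4: —
5: 590
6: —
7: —
8: —

5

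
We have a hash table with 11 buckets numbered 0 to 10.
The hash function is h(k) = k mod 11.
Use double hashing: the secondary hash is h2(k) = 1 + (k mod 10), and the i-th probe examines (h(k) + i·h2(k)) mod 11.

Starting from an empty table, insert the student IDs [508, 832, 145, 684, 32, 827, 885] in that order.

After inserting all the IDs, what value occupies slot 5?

885

508 hashes to 2; slot 2 is free => place at 2.
832 hashes to 7; slot 7 is free => place at 7.
145 hashes to 2, h2=6; 2 taken => place at 8.
684 hashes to 2, h2=5; 2,7 taken => place at 1.
32 hashes to 10; slot 10 is free => place at 10.
827 hashes to 2, h2=8; 2,10,7 taken => place at 4.
885 hashes to 5; slot 5 is free => place at 5.
Table: [—, 684, 508, —, 827, 885, —, 832, 145, —, 32]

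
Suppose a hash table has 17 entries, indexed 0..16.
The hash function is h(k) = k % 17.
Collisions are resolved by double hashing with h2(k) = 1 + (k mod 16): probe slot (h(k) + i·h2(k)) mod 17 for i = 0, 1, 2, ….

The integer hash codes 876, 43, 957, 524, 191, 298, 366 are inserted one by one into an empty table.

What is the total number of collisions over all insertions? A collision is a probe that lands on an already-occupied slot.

6

Insert 876: h=9, slot 9 empty → index 9.
Insert 43: h=9, h2=12, slot 9 occupied → index 4.
Insert 957: h=5, slot 5 empty → index 5.
Insert 524: h=14, slot 14 empty → index 14.
Insert 191: h=4, h2=16, slot 4 occupied → index 3.
Insert 298: h=9, h2=11, slots 9,3,14 occupied → index 8.
Insert 366: h=9, h2=15, slot 9 occupied → index 7.
Table: [∅, ∅, ∅, 191, 43, 957, ∅, 366, 298, 876, ∅, ∅, ∅, ∅, 524, ∅, ∅]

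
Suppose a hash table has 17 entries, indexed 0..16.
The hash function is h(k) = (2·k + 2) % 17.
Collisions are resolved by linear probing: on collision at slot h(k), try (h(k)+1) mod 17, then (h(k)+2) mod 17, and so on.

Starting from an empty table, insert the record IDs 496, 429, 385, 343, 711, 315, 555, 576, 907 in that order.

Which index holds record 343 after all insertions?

496: h=8 => slot 8
429: h=10 => slot 10
385: h=7 => slot 7
343: h=8, probe 8,9 => slot 9
711: h=13 => slot 13
315: h=3 => slot 3
555: h=7, probe 7,8,9,10,11 => slot 11
576: h=15 => slot 15
907: h=14 => slot 14
Table: [—, —, —, 315, —, —, —, 385, 496, 343, 429, 555, —, 711, 907, 576, —]

9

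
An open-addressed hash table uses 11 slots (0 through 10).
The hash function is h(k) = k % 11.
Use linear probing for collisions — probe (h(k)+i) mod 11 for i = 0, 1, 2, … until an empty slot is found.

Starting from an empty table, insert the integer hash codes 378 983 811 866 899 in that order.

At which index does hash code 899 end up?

378: h=4 => slot 4
983: h=4, probe 4,5 => slot 5
811: h=8 => slot 8
866: h=8, probe 8,9 => slot 9
899: h=8, probe 8,9,10 => slot 10
Table: [_, _, _, _, 378, 983, _, _, 811, 866, 899]

10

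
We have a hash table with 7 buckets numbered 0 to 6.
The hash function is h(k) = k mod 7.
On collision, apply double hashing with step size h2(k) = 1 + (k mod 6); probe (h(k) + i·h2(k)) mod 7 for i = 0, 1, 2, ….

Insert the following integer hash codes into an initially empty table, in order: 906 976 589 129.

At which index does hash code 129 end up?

0

906 hashes to 3; slot 3 is free -> place at 3.
976 hashes to 3, h2=5; 3 taken -> place at 1.
589 hashes to 1, h2=2; 1,3 taken -> place at 5.
129 hashes to 3, h2=4; 3 taken -> place at 0.
Table: [129, 976, _, 906, _, 589, _]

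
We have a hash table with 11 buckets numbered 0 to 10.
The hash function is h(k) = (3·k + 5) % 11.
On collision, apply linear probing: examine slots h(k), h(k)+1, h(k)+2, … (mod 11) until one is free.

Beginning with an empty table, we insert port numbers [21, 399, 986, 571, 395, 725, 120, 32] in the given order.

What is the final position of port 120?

21: h=2 -> slot 2
399: h=3 -> slot 3
986: h=4 -> slot 4
571: h=2, probe 2,3,4,5 -> slot 5
395: h=2, probe 2,3,4,5,6 -> slot 6
725: h=2, probe 2,3,4,5,6,7 -> slot 7
120: h=2, probe 2,3,4,5,6,7,8 -> slot 8
32: h=2, probe 2,3,4,5,6,7,8,9 -> slot 9
Table: [—, —, 21, 399, 986, 571, 395, 725, 120, 32, —]

8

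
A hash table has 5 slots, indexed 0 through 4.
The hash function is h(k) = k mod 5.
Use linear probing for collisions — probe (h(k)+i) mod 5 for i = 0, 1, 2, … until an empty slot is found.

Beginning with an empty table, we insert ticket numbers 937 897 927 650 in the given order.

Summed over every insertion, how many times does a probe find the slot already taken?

3

Insert 937: h=2, slot 2 empty => index 2.
Insert 897: h=2, slot 2 occupied => index 3.
Insert 927: h=2, slots 2,3 occupied => index 4.
Insert 650: h=0, slot 0 empty => index 0.
Table: [650, -, 937, 897, 927]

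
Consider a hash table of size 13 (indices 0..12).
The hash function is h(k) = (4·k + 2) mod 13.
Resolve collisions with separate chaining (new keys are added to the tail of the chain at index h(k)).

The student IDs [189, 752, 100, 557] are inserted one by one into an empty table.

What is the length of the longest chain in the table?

189 -> bucket 4
752 -> bucket 7
100 -> bucket 12
557 -> bucket 7 (collision)
Final buckets:
0: —
1: —
2: —
3: —
4: 189
5: —
6: —
7: 752 -> 557
8: —
9: —
10: —
11: —
12: 100

2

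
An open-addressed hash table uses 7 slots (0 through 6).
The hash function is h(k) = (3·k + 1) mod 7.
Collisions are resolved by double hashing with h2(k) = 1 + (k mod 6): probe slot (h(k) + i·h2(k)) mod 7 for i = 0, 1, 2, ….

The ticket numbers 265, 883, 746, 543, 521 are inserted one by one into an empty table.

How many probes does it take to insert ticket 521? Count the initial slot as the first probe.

265 hashes to 5; slot 5 is free => place at 5.
883 hashes to 4; slot 4 is free => place at 4.
746 hashes to 6; slot 6 is free => place at 6.
543 hashes to 6, h2=4; 6 taken => place at 3.
521 hashes to 3, h2=6; 3 taken => place at 2.
Table: [∅, ∅, 521, 543, 883, 265, 746]

2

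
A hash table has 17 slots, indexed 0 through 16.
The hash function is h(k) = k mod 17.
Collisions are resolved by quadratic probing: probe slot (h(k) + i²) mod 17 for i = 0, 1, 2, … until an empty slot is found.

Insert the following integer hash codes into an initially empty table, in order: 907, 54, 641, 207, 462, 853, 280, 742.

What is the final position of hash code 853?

Insert 907: h=6, slot 6 empty => index 6.
Insert 54: h=3, slot 3 empty => index 3.
Insert 641: h=12, slot 12 empty => index 12.
Insert 207: h=3, slot 3 occupied => index 4.
Insert 462: h=3, slots 3,4 occupied => index 7.
Insert 853: h=3, slots 3,4,7,12 occupied => index 2.
Insert 280: h=8, slot 8 empty => index 8.
Insert 742: h=11, slot 11 empty => index 11.
Table: [∅, ∅, 853, 54, 207, ∅, 907, 462, 280, ∅, ∅, 742, 641, ∅, ∅, ∅, ∅]

2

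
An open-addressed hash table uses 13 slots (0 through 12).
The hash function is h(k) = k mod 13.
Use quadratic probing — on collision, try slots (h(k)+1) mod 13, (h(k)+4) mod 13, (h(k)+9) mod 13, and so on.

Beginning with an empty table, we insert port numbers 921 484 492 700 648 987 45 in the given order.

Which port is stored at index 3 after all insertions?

484

921 hashes to 11; slot 11 is free -> place at 11.
484 hashes to 3; slot 3 is free -> place at 3.
492 hashes to 11; 11 taken -> place at 12.
700 hashes to 11; 11,12 taken -> place at 2.
648 hashes to 11; 11,12,2 taken -> place at 7.
987 hashes to 12; 12 taken -> place at 0.
45 hashes to 6; slot 6 is free -> place at 6.
Table: [987, ∅, 700, 484, ∅, ∅, 45, 648, ∅, ∅, ∅, 921, 492]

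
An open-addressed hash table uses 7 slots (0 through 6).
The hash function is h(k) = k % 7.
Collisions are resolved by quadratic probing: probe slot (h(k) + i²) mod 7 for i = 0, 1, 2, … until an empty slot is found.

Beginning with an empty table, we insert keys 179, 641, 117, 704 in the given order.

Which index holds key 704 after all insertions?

1

179: h=4 -> slot 4
641: h=4, probe 4,5 -> slot 5
117: h=5, probe 5,6 -> slot 6
704: h=4, probe 4,5,1 -> slot 1
Table: [., 704, ., ., 179, 641, 117]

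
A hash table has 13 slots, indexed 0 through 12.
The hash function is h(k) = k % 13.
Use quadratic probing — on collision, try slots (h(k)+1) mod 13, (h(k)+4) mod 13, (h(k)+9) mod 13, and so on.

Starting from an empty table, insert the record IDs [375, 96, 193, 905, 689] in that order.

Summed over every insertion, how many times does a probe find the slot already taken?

1

Insert 375: h=11, slot 11 empty -> index 11.
Insert 96: h=5, slot 5 empty -> index 5.
Insert 193: h=11, slot 11 occupied -> index 12.
Insert 905: h=8, slot 8 empty -> index 8.
Insert 689: h=0, slot 0 empty -> index 0.
Table: [689, ., ., ., ., 96, ., ., 905, ., ., 375, 193]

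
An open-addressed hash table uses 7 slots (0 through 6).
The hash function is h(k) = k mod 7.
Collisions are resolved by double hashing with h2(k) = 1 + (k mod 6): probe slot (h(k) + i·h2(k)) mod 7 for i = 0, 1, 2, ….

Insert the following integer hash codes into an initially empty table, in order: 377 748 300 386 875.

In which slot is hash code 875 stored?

5

377: h=6 -> slot 6
748: h=6, h2=5, probe 6,4 -> slot 4
300: h=6, h2=1, probe 6,0 -> slot 0
386: h=1 -> slot 1
875: h=0, h2=6, probe 0,6,5 -> slot 5
Table: [300, 386, —, —, 748, 875, 377]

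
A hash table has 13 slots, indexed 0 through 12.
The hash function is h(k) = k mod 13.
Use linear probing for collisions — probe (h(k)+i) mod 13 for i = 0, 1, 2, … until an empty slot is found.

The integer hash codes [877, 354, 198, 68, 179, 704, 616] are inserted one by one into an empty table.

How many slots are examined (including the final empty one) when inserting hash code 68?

Insert 877: h=6, slot 6 empty => index 6.
Insert 354: h=3, slot 3 empty => index 3.
Insert 198: h=3, slot 3 occupied => index 4.
Insert 68: h=3, slots 3,4 occupied => index 5.
Insert 179: h=10, slot 10 empty => index 10.
Insert 704: h=2, slot 2 empty => index 2.
Insert 616: h=5, slots 5,6 occupied => index 7.
Table: [., ., 704, 354, 198, 68, 877, 616, ., ., 179, ., .]

3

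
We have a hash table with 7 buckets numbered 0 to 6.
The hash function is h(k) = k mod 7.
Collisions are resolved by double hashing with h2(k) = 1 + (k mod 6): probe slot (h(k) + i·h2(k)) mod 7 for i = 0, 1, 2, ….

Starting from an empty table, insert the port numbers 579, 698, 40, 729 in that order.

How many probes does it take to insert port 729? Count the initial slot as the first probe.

579: h=5 => slot 5
698: h=5, h2=3, probe 5,1 => slot 1
40: h=5, h2=5, probe 5,3 => slot 3
729: h=1, h2=4, probe 1,5,2 => slot 2
Table: [—, 698, 729, 40, —, 579, —]

3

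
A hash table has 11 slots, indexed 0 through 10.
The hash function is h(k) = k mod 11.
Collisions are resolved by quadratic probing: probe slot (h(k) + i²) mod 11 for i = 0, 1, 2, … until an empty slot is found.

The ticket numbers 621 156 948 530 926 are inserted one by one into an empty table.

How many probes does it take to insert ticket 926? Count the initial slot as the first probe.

4

621: h=5 => slot 5
156: h=2 => slot 2
948: h=2, probe 2,3 => slot 3
530: h=2, probe 2,3,6 => slot 6
926: h=2, probe 2,3,6,0 => slot 0
Table: [926, —, 156, 948, —, 621, 530, —, —, —, —]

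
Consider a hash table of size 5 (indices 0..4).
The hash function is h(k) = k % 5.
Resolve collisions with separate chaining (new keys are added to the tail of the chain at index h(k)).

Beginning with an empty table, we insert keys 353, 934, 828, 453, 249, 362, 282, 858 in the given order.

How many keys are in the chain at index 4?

Insert 353: h=3, bucket 3 empty -> new chain.
Insert 934: h=4, bucket 4 empty -> new chain.
Insert 828: h=3, bucket 3 nonempty -> append to chain.
Insert 453: h=3, bucket 3 nonempty -> append to chain.
Insert 249: h=4, bucket 4 nonempty -> append to chain.
Insert 362: h=2, bucket 2 empty -> new chain.
Insert 282: h=2, bucket 2 nonempty -> append to chain.
Insert 858: h=3, bucket 3 nonempty -> append to chain.
Final buckets:
0: —
1: —
2: 362 -> 282
3: 353 -> 828 -> 453 -> 858
4: 934 -> 249

2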